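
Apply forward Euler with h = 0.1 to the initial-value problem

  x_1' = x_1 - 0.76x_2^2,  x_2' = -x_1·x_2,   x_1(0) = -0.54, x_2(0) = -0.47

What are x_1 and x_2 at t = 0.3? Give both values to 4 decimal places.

Euler on (x_1,x_2): x_1_{n+1} = x_1_n + h·x_1', x_2_{n+1} = x_2_n + h·x_2'.
0.000000: (-0.540000, -0.470000); f=(-0.707884, -0.253800) → (-0.610788, -0.495380)
0.100000: (-0.610788, -0.495380); f=(-0.797293, -0.302572) → (-0.690518, -0.525637)
0.200000: (-0.690518, -0.525637); f=(-0.900502, -0.362962) → (-0.780568, -0.561933)
(x_1(0.3), x_2(0.3)) ≈ (-0.7806, -0.5619)

-0.7806, -0.5619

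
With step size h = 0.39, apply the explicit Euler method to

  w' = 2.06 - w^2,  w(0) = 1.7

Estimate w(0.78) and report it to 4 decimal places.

Euler: w_{n+1} = w_n + h·f(s_n, w_n).
s=0.000000, w=1.700000: f=-0.830000 → w ← 1.700000 + 0.39·(-0.830000) = 1.376300
s=0.390000, w=1.376300: f=0.165798 → w ← 1.376300 + 0.39·0.165798 = 1.440961
w(0.78) ≈ 1.4410

1.4410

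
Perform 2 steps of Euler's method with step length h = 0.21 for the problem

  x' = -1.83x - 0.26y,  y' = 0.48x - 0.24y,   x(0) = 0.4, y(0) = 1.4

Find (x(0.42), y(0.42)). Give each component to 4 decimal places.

Euler on (x,y): x_{n+1} = x_n + h·x', y_{n+1} = y_n + h·y'.
0.000000: (0.400000, 1.400000); f=(-1.096000, -0.144000) → (0.169840, 1.369760)
0.210000: (0.169840, 1.369760); f=(-0.666945, -0.247219) → (0.029782, 1.317844)
(x(0.42), y(0.42)) ≈ (0.0298, 1.3178)

0.0298, 1.3178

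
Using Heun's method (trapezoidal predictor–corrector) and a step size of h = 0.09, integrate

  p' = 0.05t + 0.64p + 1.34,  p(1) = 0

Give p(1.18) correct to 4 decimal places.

Heun: k1 = f(t_n, p_n); k2 = f(t_n + h, p_n + h·k1); p_{n+1} = p_n + (h/2)·(k1 + k2).
t=1.000000, p=0.000000:
  k1 = f(1.000000, 0.000000) = 1.390000
  k2 = f(1.090000, 0.125100) = 1.474564
  p ← 0.000000 + (0.09/2)·(1.390000 + 1.474564) = 0.128905
t=1.090000, p=0.128905:
  k1 = f(1.090000, 0.128905) = 1.476999
  k2 = f(1.180000, 0.261835) = 1.566575
  p ← 0.128905 + (0.09/2)·(1.476999 + 1.566575) = 0.265866
p(1.18) ≈ 0.2659

0.2659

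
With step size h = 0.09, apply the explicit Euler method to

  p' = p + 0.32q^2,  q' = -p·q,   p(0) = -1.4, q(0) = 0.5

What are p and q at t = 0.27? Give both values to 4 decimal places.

-1.7827, 0.7348

Euler on (p,q): p_{n+1} = p_n + h·p', q_{n+1} = q_n + h·q'.
0.000000: (-1.400000, 0.500000); f=(-1.320000, 0.700000) → (-1.518800, 0.563000)
0.090000: (-1.518800, 0.563000); f=(-1.417370, 0.855084) → (-1.646363, 0.639958)
0.180000: (-1.646363, 0.639958); f=(-1.515309, 1.053603) → (-1.782741, 0.734782)
(p(0.27), q(0.27)) ≈ (-1.7827, 0.7348)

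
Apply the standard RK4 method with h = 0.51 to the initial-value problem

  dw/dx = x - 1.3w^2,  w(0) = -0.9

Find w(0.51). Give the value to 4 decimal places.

-1.9137

RK4: k1 = f(x_n, w_n); k2 = f(x_n + h/2, w_n + (h/2)·k1); k3 = f(x_n + h/2, w_n + (h/2)·k2); k4 = f(x_n + h, w_n + h·k3); w_{n+1} = w_n + (h/6)·(k1 + 2k2 + 2k3 + k4).
x=0.000000, w=-0.900000:
  k1 = f(0.000000, -0.900000) = -1.053000
  k2 = f(0.255000, -1.168515) = -1.520055
  k3 = f(0.255000, -1.287614) = -1.900335
  k4 = f(0.510000, -1.869171) = -4.031940
  w ← -0.900000 + (0.51/6)·(k1 + 2k2 + 2k3 + k4) = -1.913686
w(0.51) ≈ -1.9137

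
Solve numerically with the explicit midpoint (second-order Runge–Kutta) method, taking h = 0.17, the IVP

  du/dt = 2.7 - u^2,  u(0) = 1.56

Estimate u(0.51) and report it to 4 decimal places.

1.6252

Midpoint: k1 = f(t_n, u_n); k2 = f(t_n + h/2, u_n + (h/2)·k1); u_{n+1} = u_n + h·k2.
t=0.000000, u=1.560000:
  k1 = f(0.000000, 1.560000) = 0.266400
  k2 = f(0.085000, 1.582644) = 0.195238
  u ← 1.560000 + 0.17·0.195238 = 1.593190
t=0.170000, u=1.593190:
  k1 = f(0.170000, 1.593190) = 0.161744
  k2 = f(0.255000, 1.606939) = 0.117748
  u ← 1.593190 + 0.17·0.117748 = 1.613208
t=0.340000, u=1.613208:
  k1 = f(0.340000, 1.613208) = 0.097561
  k2 = f(0.425000, 1.621500) = 0.070737
  u ← 1.613208 + 0.17·0.070737 = 1.625233
u(0.51) ≈ 1.6252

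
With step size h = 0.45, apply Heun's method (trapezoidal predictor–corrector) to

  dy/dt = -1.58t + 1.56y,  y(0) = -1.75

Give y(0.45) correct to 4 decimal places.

Heun: k1 = f(t_n, y_n); k2 = f(t_n + h, y_n + h·k1); y_{n+1} = y_n + (h/2)·(k1 + k2).
t=0.000000, y=-1.750000:
  k1 = f(0.000000, -1.750000) = -2.730000
  k2 = f(0.450000, -2.978500) = -5.357460
  y ← -1.750000 + (0.45/2)·(-2.730000 + (-5.357460)) = -3.569679
y(0.45) ≈ -3.5697

-3.5697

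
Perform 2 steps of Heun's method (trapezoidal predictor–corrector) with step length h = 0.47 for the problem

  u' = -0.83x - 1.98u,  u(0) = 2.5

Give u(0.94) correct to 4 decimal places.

0.3953

Heun: k1 = f(x_n, u_n); k2 = f(x_n + h, u_n + h·k1); u_{n+1} = u_n + (h/2)·(k1 + k2).
x=0.000000, u=2.500000:
  k1 = f(0.000000, 2.500000) = -4.950000
  k2 = f(0.470000, 0.173500) = -0.733630
  u ← 2.500000 + (0.47/2)·(-4.950000 + (-0.733630)) = 1.164347
x=0.470000, u=1.164347:
  k1 = f(0.470000, 1.164347) = -2.695507
  k2 = f(0.940000, -0.102541) = -0.577168
  u ← 1.164347 + (0.47/2)·(-2.695507 + (-0.577168)) = 0.395268
u(0.94) ≈ 0.3953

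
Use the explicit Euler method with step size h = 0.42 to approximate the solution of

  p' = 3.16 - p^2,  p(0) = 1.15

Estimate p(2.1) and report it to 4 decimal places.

1.7867

Euler: p_{n+1} = p_n + h·f(s_n, p_n).
s=0.000000, p=1.150000: f=1.837500 → p ← 1.150000 + 0.42·1.837500 = 1.921750
s=0.420000, p=1.921750: f=-0.533123 → p ← 1.921750 + 0.42·(-0.533123) = 1.697838
s=0.840000, p=1.697838: f=0.277345 → p ← 1.697838 + 0.42·0.277345 = 1.814323
s=1.260000, p=1.814323: f=-0.131769 → p ← 1.814323 + 0.42·(-0.131769) = 1.758980
s=1.680000, p=1.758980: f=0.065988 → p ← 1.758980 + 0.42·0.065988 = 1.786695
p(2.1) ≈ 1.7867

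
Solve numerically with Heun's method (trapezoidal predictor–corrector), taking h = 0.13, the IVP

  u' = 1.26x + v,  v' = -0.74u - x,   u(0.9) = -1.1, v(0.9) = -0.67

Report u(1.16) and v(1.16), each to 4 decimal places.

Heun on (u,v): k1 = f(x_n, state_n); k2 = f(x_n + h, state_n + h·k1); state_{n+1} = state_n + (h/2)·(k1 + k2).
0.900000: (-1.100000, -0.670000)
  k1 = (0.464000, -0.086000)
  predictor → (-1.039680, -0.681180)
  k2 = (0.616620, -0.260637)
  → (-1.029760, -0.692531)
1.030000: (-1.029760, -0.692531)
  k1 = (0.605269, -0.267978)
  predictor → (-0.951075, -0.727369)
  k2 = (0.734231, -0.456205)
  → (-0.942692, -0.739603)
(u(1.16), v(1.16)) ≈ (-0.9427, -0.7396)

-0.9427, -0.7396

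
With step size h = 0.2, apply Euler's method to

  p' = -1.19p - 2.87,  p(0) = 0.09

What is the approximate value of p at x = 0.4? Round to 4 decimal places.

Euler: p_{n+1} = p_n + h·f(x_n, p_n).
x=0.000000, p=0.090000: f=-2.977100 → p ← 0.090000 + 0.2·(-2.977100) = -0.505420
x=0.200000, p=-0.505420: f=-2.268550 → p ← -0.505420 + 0.2·(-2.268550) = -0.959130
p(0.4) ≈ -0.9591

-0.9591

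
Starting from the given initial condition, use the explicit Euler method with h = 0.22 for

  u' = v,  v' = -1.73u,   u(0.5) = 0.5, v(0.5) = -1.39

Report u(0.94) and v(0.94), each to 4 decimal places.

Euler on (u,v): u_{n+1} = u_n + h·u', v_{n+1} = v_n + h·v'.
0.500000: (0.500000, -1.390000); f=(-1.390000, -0.865000) → (0.194200, -1.580300)
0.720000: (0.194200, -1.580300); f=(-1.580300, -0.335966) → (-0.153466, -1.654213)
(u(0.94), v(0.94)) ≈ (-0.1535, -1.6542)

-0.1535, -1.6542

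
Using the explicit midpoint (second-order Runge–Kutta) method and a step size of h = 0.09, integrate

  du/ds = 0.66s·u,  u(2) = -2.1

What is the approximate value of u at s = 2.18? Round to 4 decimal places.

Midpoint: k1 = f(s_n, u_n); k2 = f(s_n + h/2, u_n + (h/2)·k1); u_{n+1} = u_n + h·k2.
s=2.000000, u=-2.100000:
  k1 = f(2.000000, -2.100000) = -2.772000
  k2 = f(2.045000, -2.224740) = -3.002732
  u ← -2.100000 + 0.09·(-3.002732) = -2.370246
s=2.090000, u=-2.370246:
  k1 = f(2.090000, -2.370246) = -3.269517
  k2 = f(2.135000, -2.517374) = -3.547232
  u ← -2.370246 + 0.09·(-3.547232) = -2.689497
u(2.18) ≈ -2.6895

-2.6895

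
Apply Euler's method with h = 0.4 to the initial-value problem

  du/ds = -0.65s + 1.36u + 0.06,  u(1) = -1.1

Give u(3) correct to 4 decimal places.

-14.8015

Euler: u_{n+1} = u_n + h·f(s_n, u_n).
s=1.000000, u=-1.100000: f=-2.086000 → u ← -1.100000 + 0.4·(-2.086000) = -1.934400
s=1.400000, u=-1.934400: f=-3.480784 → u ← -1.934400 + 0.4·(-3.480784) = -3.326714
s=1.800000, u=-3.326714: f=-5.634330 → u ← -3.326714 + 0.4·(-5.634330) = -5.580446
s=2.200000, u=-5.580446: f=-8.959406 → u ← -5.580446 + 0.4·(-8.959406) = -9.164208
s=2.600000, u=-9.164208: f=-14.093323 → u ← -9.164208 + 0.4·(-14.093323) = -14.801538
u(3) ≈ -14.8015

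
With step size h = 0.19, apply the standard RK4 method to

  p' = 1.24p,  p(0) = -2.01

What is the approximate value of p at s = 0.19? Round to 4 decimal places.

-2.5440

RK4: k1 = f(s_n, p_n); k2 = f(s_n + h/2, p_n + (h/2)·k1); k3 = f(s_n + h/2, p_n + (h/2)·k2); k4 = f(s_n + h, p_n + h·k3); p_{n+1} = p_n + (h/6)·(k1 + 2k2 + 2k3 + k4).
s=0.000000, p=-2.010000:
  k1 = f(0.000000, -2.010000) = -2.492400
  k2 = f(0.095000, -2.246778) = -2.786005
  k3 = f(0.095000, -2.274670) = -2.820591
  k4 = f(0.190000, -2.545912) = -3.156931
  p ← -2.010000 + (0.19/6)·(k1 + 2k2 + 2k3 + k4) = -2.543980
p(0.19) ≈ -2.5440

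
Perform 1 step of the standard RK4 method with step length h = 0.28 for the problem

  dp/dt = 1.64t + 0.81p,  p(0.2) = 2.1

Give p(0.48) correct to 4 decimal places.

2.8071

RK4: k1 = f(t_n, p_n); k2 = f(t_n + h/2, p_n + (h/2)·k1); k3 = f(t_n + h/2, p_n + (h/2)·k2); k4 = f(t_n + h, p_n + h·k3); p_{n+1} = p_n + (h/6)·(k1 + 2k2 + 2k3 + k4).
t=0.200000, p=2.100000:
  k1 = f(0.200000, 2.100000) = 2.029000
  k2 = f(0.340000, 2.384060) = 2.488689
  k3 = f(0.340000, 2.448416) = 2.540817
  k4 = f(0.480000, 2.811429) = 3.064457
  p ← 2.100000 + (0.28/6)·(k1 + 2k2 + 2k3 + k4) = 2.807115
p(0.48) ≈ 2.8071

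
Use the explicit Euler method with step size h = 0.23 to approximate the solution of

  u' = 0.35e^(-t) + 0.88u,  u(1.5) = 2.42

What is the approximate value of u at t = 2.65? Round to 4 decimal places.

Euler: u_{n+1} = u_n + h·f(t_n, u_n).
t=1.500000, u=2.420000: f=2.207696 → u ← 2.420000 + 0.23·2.207696 = 2.927770
t=1.730000, u=2.927770: f=2.638487 → u ← 2.927770 + 0.23·2.638487 = 3.534622
t=1.960000, u=3.534622: f=3.159768 → u ← 3.534622 + 0.23·3.159768 = 4.261369
t=2.190000, u=4.261369: f=3.789175 → u ← 4.261369 + 0.23·3.789175 = 5.132879
t=2.420000, u=5.132879: f=4.548056 → u ← 5.132879 + 0.23·4.548056 = 6.178932
u(2.65) ≈ 6.1789

6.1789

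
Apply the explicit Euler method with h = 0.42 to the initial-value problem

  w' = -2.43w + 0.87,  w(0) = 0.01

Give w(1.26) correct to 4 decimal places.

Euler: w_{n+1} = w_n + h·f(s_n, w_n).
s=0.000000, w=0.010000: f=0.845700 → w ← 0.010000 + 0.42·0.845700 = 0.365194
s=0.420000, w=0.365194: f=-0.017421 → w ← 0.365194 + 0.42·(-0.017421) = 0.357877
s=0.840000, w=0.357877: f=0.000359 → w ← 0.357877 + 0.42·0.000359 = 0.358028
w(1.26) ≈ 0.3580

0.3580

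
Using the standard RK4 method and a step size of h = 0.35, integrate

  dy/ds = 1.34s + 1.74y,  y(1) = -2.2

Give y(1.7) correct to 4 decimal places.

-5.0864

RK4: k1 = f(s_n, y_n); k2 = f(s_n + h/2, y_n + (h/2)·k1); k3 = f(s_n + h/2, y_n + (h/2)·k2); k4 = f(s_n + h, y_n + h·k3); y_{n+1} = y_n + (h/6)·(k1 + 2k2 + 2k3 + k4).
s=1.000000, y=-2.200000:
  k1 = f(1.000000, -2.200000) = -2.488000
  k2 = f(1.175000, -2.635400) = -3.011096
  k3 = f(1.175000, -2.726942) = -3.170379
  k4 = f(1.350000, -3.309633) = -3.949761
  y ← -2.200000 + (0.35/6)·(k1 + 2k2 + 2k3 + k4) = -3.296708
s=1.350000, y=-3.296708:
  k1 = f(1.350000, -3.296708) = -3.927272
  k2 = f(1.525000, -3.983981) = -4.888626
  k3 = f(1.525000, -4.152218) = -5.181359
  k4 = f(1.700000, -5.110184) = -6.613720
  y ← -3.296708 + (0.35/6)·(k1 + 2k2 + 2k3 + k4) = -5.086431
y(1.7) ≈ -5.0864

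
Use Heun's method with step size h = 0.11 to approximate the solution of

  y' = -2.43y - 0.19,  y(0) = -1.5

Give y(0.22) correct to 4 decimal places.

Heun: k1 = f(x_n, y_n); k2 = f(x_n + h, y_n + h·k1); y_{n+1} = y_n + (h/2)·(k1 + k2).
x=0.000000, y=-1.500000:
  k1 = f(0.000000, -1.500000) = 3.455000
  k2 = f(0.110000, -1.119950) = 2.531479
  y ← -1.500000 + (0.11/2)·(3.455000 + 2.531479) = -1.170744
x=0.110000, y=-1.170744:
  k1 = f(0.110000, -1.170744) = 2.654907
  k2 = f(0.220000, -0.878704) = 1.945250
  y ← -1.170744 + (0.11/2)·(2.654907 + 1.945250) = -0.917735
y(0.22) ≈ -0.9177

-0.9177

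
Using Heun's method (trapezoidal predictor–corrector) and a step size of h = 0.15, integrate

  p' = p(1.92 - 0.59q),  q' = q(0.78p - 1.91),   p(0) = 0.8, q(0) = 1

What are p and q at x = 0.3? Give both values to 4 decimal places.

Heun on (p,q): k1 = f(x_n, state_n); k2 = f(x_n + h, state_n + h·k1); state_{n+1} = state_n + (h/2)·(k1 + k2).
0.000000: (0.800000, 1.000000)
  k1 = (1.064000, -1.286000)
  predictor → (0.959600, 0.807100)
  k2 = (1.385481, -0.937456)
  → (0.983711, 0.833241)
0.150000: (0.983711, 0.833241)
  k1 = (1.405121, -0.952149)
  predictor → (1.194479, 0.690418)
  k2 = (1.806833, -0.675441)
  → (1.224608, 0.711172)
(p(0.3), q(0.3)) ≈ (1.2246, 0.7112)

1.2246, 0.7112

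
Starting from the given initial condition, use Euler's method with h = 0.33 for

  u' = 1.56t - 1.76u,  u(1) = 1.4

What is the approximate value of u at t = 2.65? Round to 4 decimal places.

1.8584

Euler: u_{n+1} = u_n + h·f(t_n, u_n).
t=1.000000, u=1.400000: f=-0.904000 → u ← 1.400000 + 0.33·(-0.904000) = 1.101680
t=1.330000, u=1.101680: f=0.135843 → u ← 1.101680 + 0.33·0.135843 = 1.146508
t=1.660000, u=1.146508: f=0.571745 → u ← 1.146508 + 0.33·0.571745 = 1.335184
t=1.990000, u=1.335184: f=0.754476 → u ← 1.335184 + 0.33·0.754476 = 1.584161
t=2.320000, u=1.584161: f=0.831076 → u ← 1.584161 + 0.33·0.831076 = 1.858416
u(2.65) ≈ 1.8584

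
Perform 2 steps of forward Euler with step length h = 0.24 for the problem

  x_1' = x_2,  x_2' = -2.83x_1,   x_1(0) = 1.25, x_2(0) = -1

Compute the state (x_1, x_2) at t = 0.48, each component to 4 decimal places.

Euler on (x_1,x_2): x_1_{n+1} = x_1_n + h·x_1', x_2_{n+1} = x_2_n + h·x_2'.
0.000000: (1.250000, -1.000000); f=(-1.000000, -3.537500) → (1.010000, -1.849000)
0.240000: (1.010000, -1.849000); f=(-1.849000, -2.858300) → (0.566240, -2.534992)
(x_1(0.48), x_2(0.48)) ≈ (0.5662, -2.5350)

0.5662, -2.5350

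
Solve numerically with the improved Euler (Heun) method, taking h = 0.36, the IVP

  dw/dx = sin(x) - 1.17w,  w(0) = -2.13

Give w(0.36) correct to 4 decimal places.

-1.3584

Heun: k1 = f(x_n, w_n); k2 = f(x_n + h, w_n + h·k1); w_{n+1} = w_n + (h/2)·(k1 + k2).
x=0.000000, w=-2.130000:
  k1 = f(0.000000, -2.130000) = 2.492100
  k2 = f(0.360000, -1.232844) = 1.794702
  w ← -2.130000 + (0.36/2)·(2.492100 + 1.794702) = -1.358376
w(0.36) ≈ -1.3584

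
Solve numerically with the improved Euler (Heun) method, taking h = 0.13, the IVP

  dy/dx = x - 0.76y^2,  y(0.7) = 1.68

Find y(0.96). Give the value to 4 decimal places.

1.4330

Heun: k1 = f(x_n, y_n); k2 = f(x_n + h, y_n + h·k1); y_{n+1} = y_n + (h/2)·(k1 + k2).
x=0.700000, y=1.680000:
  k1 = f(0.700000, 1.680000) = -1.445024
  k2 = f(0.830000, 1.492147) = -0.862142
  y ← 1.680000 + (0.13/2)·(-1.445024 + (-0.862142)) = 1.530034
x=0.830000, y=1.530034:
  k1 = f(0.830000, 1.530034) = -0.949164
  k2 = f(0.960000, 1.406643) = -0.543770
  y ← 1.530034 + (0.13/2)·(-0.949164 + (-0.543770)) = 1.432994
y(0.96) ≈ 1.4330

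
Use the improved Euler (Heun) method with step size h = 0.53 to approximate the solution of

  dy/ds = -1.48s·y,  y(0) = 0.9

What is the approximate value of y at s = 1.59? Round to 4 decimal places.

Heun: k1 = f(s_n, y_n); k2 = f(s_n + h, y_n + h·k1); y_{n+1} = y_n + (h/2)·(k1 + k2).
s=0.000000, y=0.900000:
  k1 = f(0.000000, 0.900000) = 0.000000
  k2 = f(0.530000, 0.900000) = -0.705960
  y ← 0.900000 + (0.53/2)·(0.000000 + (-0.705960)) = 0.712921
s=0.530000, y=0.712921:
  k1 = f(0.530000, 0.712921) = -0.559215
  k2 = f(1.060000, 0.416537) = -0.653463
  y ← 0.712921 + (0.53/2)·(-0.559215 + (-0.653463)) = 0.391561
s=1.060000, y=0.391561:
  k1 = f(1.060000, 0.391561) = -0.614281
  k2 = f(1.590000, 0.065992) = -0.155293
  y ← 0.391561 + (0.53/2)·(-0.614281 + (-0.155293)) = 0.187624
y(1.59) ≈ 0.1876

0.1876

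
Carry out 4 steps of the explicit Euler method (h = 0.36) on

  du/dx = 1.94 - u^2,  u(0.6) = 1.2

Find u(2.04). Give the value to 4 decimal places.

1.3928

Euler: u_{n+1} = u_n + h·f(x_n, u_n).
x=0.600000, u=1.200000: f=0.500000 → u ← 1.200000 + 0.36·0.500000 = 1.380000
x=0.960000, u=1.380000: f=0.035600 → u ← 1.380000 + 0.36·0.035600 = 1.392816
x=1.320000, u=1.392816: f=0.000064 → u ← 1.392816 + 0.36·0.000064 = 1.392839
x=1.680000, u=1.392839: f=0.000000 → u ← 1.392839 + 0.36·0.000000 = 1.392839
u(2.04) ≈ 1.3928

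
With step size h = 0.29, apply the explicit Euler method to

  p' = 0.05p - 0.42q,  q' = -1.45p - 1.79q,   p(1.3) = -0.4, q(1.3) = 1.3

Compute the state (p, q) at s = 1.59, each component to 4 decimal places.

-0.5641, 0.7934

Euler on (p,q): p_{n+1} = p_n + h·p', q_{n+1} = q_n + h·q'.
1.300000: (-0.400000, 1.300000); f=(-0.566000, -1.747000) → (-0.564140, 0.793370)
(p(1.59), q(1.59)) ≈ (-0.5641, 0.7934)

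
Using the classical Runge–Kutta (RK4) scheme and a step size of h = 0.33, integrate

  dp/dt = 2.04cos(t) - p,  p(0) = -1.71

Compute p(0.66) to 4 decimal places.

RK4: k1 = f(t_n, p_n); k2 = f(t_n + h/2, p_n + (h/2)·k1); k3 = f(t_n + h/2, p_n + (h/2)·k2); k4 = f(t_n + h, p_n + h·k3); p_{n+1} = p_n + (h/6)·(k1 + 2k2 + 2k3 + k4).
t=0.000000, p=-1.710000:
  k1 = f(0.000000, -1.710000) = 3.750000
  k2 = f(0.165000, -1.091250) = 3.103543
  k3 = f(0.165000, -1.197915) = 3.210209
  k4 = f(0.330000, -0.650631) = 2.580557
  p ← -1.710000 + (0.33/6)·(k1 + 2k2 + 2k3 + k4) = -0.667307
t=0.330000, p=-0.667307:
  k1 = f(0.330000, -0.667307) = 2.597233
  k2 = f(0.495000, -0.238763) = 2.033899
  k3 = f(0.495000, -0.331713) = 2.126849
  k4 = f(0.660000, 0.034554) = 1.577030
  p ← -0.667307 + (0.33/6)·(k1 + 2k2 + 2k3 + k4) = 0.019960
p(0.66) ≈ 0.0200

0.0200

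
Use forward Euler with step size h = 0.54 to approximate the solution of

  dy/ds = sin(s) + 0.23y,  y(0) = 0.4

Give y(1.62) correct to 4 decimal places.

Euler: y_{n+1} = y_n + h·f(s_n, y_n).
s=0.000000, y=0.400000: f=0.092000 → y ← 0.400000 + 0.54·0.092000 = 0.449680
s=0.540000, y=0.449680: f=0.617562 → y ← 0.449680 + 0.54·0.617562 = 0.783164
s=1.080000, y=0.783164: f=1.062085 → y ← 0.783164 + 0.54·1.062085 = 1.356690
y(1.62) ≈ 1.3567

1.3567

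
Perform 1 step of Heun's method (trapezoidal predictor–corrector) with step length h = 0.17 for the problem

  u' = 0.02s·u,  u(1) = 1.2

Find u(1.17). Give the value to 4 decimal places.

Heun: k1 = f(s_n, u_n); k2 = f(s_n + h, u_n + h·k1); u_{n+1} = u_n + (h/2)·(k1 + k2).
s=1.000000, u=1.200000:
  k1 = f(1.000000, 1.200000) = 0.024000
  k2 = f(1.170000, 1.204080) = 0.028175
  u ← 1.200000 + (0.17/2)·(0.024000 + 0.028175) = 1.204435
u(1.17) ≈ 1.2044

1.2044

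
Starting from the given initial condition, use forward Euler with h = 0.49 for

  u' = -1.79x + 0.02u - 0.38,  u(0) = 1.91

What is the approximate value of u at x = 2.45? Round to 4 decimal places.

-3.2841

Euler: u_{n+1} = u_n + h·f(x_n, u_n).
x=0.000000, u=1.910000: f=-0.341800 → u ← 1.910000 + 0.49·(-0.341800) = 1.742518
x=0.490000, u=1.742518: f=-1.222250 → u ← 1.742518 + 0.49·(-1.222250) = 1.143616
x=0.980000, u=1.143616: f=-2.111328 → u ← 1.143616 + 0.49·(-2.111328) = 0.109065
x=1.470000, u=0.109065: f=-3.009119 → u ← 0.109065 + 0.49·(-3.009119) = -1.365403
x=1.960000, u=-1.365403: f=-3.915708 → u ← -1.365403 + 0.49·(-3.915708) = -3.284100
u(2.45) ≈ -3.2841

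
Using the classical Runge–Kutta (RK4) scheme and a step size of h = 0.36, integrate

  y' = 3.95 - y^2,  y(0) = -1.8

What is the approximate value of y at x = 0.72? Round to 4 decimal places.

RK4: k1 = f(x_n, y_n); k2 = f(x_n + h/2, y_n + (h/2)·k1); k3 = f(x_n + h/2, y_n + (h/2)·k2); k4 = f(x_n + h, y_n + h·k3); y_{n+1} = y_n + (h/6)·(k1 + 2k2 + 2k3 + k4).
x=0.000000, y=-1.800000:
  k1 = f(0.000000, -1.800000) = 0.710000
  k2 = f(0.180000, -1.672200) = 1.153747
  k3 = f(0.180000, -1.592326) = 1.414499
  k4 = f(0.360000, -1.290780) = 2.283886
  y ← -1.800000 + (0.36/6)·(k1 + 2k2 + 2k3 + k4) = -1.312177
x=0.360000, y=-1.312177:
  k1 = f(0.360000, -1.312177) = 2.228191
  k2 = f(0.540000, -0.911103) = 3.119892
  k3 = f(0.540000, -0.750597) = 3.386605
  k4 = f(0.720000, -0.093000) = 3.941351
  y ← -1.312177 + (0.36/6)·(k1 + 2k2 + 2k3 + k4) = -0.161225
y(0.72) ≈ -0.1612

-0.1612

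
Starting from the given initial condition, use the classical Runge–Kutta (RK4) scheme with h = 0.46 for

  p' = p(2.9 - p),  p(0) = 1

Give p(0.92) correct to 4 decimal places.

2.5558

RK4: k1 = f(x_n, p_n); k2 = f(x_n + h/2, p_n + (h/2)·k1); k3 = f(x_n + h/2, p_n + (h/2)·k2); k4 = f(x_n + h, p_n + h·k3); p_{n+1} = p_n + (h/6)·(k1 + 2k2 + 2k3 + k4).
x=0.000000, p=1.000000:
  k1 = f(0.000000, 1.000000) = 1.900000
  k2 = f(0.230000, 1.437000) = 2.102331
  k3 = f(0.230000, 1.483536) = 2.101375
  k4 = f(0.460000, 1.966633) = 1.835591
  p ← 1.000000 + (0.46/6)·(k1 + 2k2 + 2k3 + k4) = 1.930964
x=0.460000, p=1.930964:
  k1 = f(0.460000, 1.930964) = 1.871174
  k2 = f(0.690000, 2.361334) = 1.271971
  k3 = f(0.690000, 2.223517) = 1.504172
  k4 = f(0.920000, 2.622883) = 0.726847
  p ← 1.930964 + (0.46/6)·(k1 + 2k2 + 2k3 + k4) = 2.555820
p(0.92) ≈ 2.5558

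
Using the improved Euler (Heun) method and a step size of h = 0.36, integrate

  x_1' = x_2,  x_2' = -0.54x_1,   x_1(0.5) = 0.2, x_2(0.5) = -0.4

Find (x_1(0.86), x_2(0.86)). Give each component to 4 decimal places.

0.0490, -0.4249

Heun on (x_1,x_2): k1 = f(t_n, state_n); k2 = f(t_n + h, state_n + h·k1); state_{n+1} = state_n + (h/2)·(k1 + k2).
0.500000: (0.200000, -0.400000)
  k1 = (-0.400000, -0.108000)
  predictor → (0.056000, -0.438880)
  k2 = (-0.438880, -0.030240)
  → (0.049002, -0.424883)
(x_1(0.86), x_2(0.86)) ≈ (0.0490, -0.4249)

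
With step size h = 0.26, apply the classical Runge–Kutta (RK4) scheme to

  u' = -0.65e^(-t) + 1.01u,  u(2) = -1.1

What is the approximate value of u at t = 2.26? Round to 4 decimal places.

RK4: k1 = f(t_n, u_n); k2 = f(t_n + h/2, u_n + (h/2)·k1); k3 = f(t_n + h/2, u_n + (h/2)·k2); k4 = f(t_n + h, u_n + h·k3); u_{n+1} = u_n + (h/6)·(k1 + 2k2 + 2k3 + k4).
t=2.000000, u=-1.100000:
  k1 = f(2.000000, -1.100000) = -1.198968
  k2 = f(2.130000, -1.255866) = -1.345669
  k3 = f(2.130000, -1.274937) = -1.364931
  k4 = f(2.260000, -1.454882) = -1.537259
  u ← -1.100000 + (0.26/6)·(k1 + 2k2 + 2k3 + k4) = -1.453488
u(2.26) ≈ -1.4535

-1.4535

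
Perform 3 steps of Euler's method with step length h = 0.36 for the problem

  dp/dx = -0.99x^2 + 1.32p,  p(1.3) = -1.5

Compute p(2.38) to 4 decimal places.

-9.0293

Euler: p_{n+1} = p_n + h·f(x_n, p_n).
x=1.300000, p=-1.500000: f=-3.653100 → p ← -1.500000 + 0.36·(-3.653100) = -2.815116
x=1.660000, p=-2.815116: f=-6.443997 → p ← -2.815116 + 0.36·(-6.443997) = -5.134955
x=2.020000, p=-5.134955: f=-10.817737 → p ← -5.134955 + 0.36·(-10.817737) = -9.029340
p(2.38) ≈ -9.0293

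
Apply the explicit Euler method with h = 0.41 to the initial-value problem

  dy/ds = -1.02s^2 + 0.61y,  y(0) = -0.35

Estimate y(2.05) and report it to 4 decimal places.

Euler: y_{n+1} = y_n + h·f(s_n, y_n).
s=0.000000, y=-0.350000: f=-0.213500 → y ← -0.350000 + 0.41·(-0.213500) = -0.437535
s=0.410000, y=-0.437535: f=-0.438358 → y ← -0.437535 + 0.41·(-0.438358) = -0.617262
s=0.820000, y=-0.617262: f=-1.062378 → y ← -0.617262 + 0.41·(-1.062378) = -1.052837
s=1.230000, y=-1.052837: f=-2.185388 → y ← -1.052837 + 0.41·(-2.185388) = -1.948846
s=1.640000, y=-1.948846: f=-3.932188 → y ← -1.948846 + 0.41·(-3.932188) = -3.561043
y(2.05) ≈ -3.5610

-3.5610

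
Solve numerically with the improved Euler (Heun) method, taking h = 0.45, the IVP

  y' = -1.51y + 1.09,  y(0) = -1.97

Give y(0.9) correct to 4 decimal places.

-0.0965

Heun: k1 = f(s_n, y_n); k2 = f(s_n + h, y_n + h·k1); y_{n+1} = y_n + (h/2)·(k1 + k2).
s=0.000000, y=-1.970000:
  k1 = f(0.000000, -1.970000) = 4.064700
  k2 = f(0.450000, -0.140885) = 1.302736
  y ← -1.970000 + (0.45/2)·(4.064700 + 1.302736) = -0.762327
s=0.450000, y=-0.762327:
  k1 = f(0.450000, -0.762327) = 2.241114
  k2 = f(0.900000, 0.246174) = 0.718277
  y ← -0.762327 + (0.45/2)·(2.241114 + 0.718277) = -0.096464
y(0.9) ≈ -0.0965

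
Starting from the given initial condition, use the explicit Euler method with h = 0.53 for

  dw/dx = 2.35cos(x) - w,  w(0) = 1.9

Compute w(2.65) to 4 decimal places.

Euler: w_{n+1} = w_n + h·f(x_n, w_n).
x=0.000000, w=1.900000: f=0.450000 → w ← 1.900000 + 0.53·0.450000 = 2.138500
x=0.530000, w=2.138500: f=-0.110903 → w ← 2.138500 + 0.53·(-0.110903) = 2.079721
x=1.060000, w=2.079721: f=-0.930872 → w ← 2.079721 + 0.53·(-0.930872) = 1.586359
x=1.590000, w=1.586359: f=-1.631485 → w ← 1.586359 + 0.53·(-1.631485) = 0.721672
x=2.120000, w=0.721672: f=-1.948391 → w ← 0.721672 + 0.53·(-1.948391) = -0.310975
w(2.65) ≈ -0.3110

-0.3110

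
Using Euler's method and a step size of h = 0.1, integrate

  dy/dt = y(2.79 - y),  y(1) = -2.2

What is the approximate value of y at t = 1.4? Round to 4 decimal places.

-21.4957

Euler: y_{n+1} = y_n + h·f(t_n, y_n).
t=1.000000, y=-2.200000: f=-10.978000 → y ← -2.200000 + 0.1·(-10.978000) = -3.297800
t=1.100000, y=-3.297800: f=-20.076347 → y ← -3.297800 + 0.1·(-20.076347) = -5.305435
t=1.200000, y=-5.305435: f=-42.949800 → y ← -5.305435 + 0.1·(-42.949800) = -9.600415
t=1.300000, y=-9.600415: f=-118.953119 → y ← -9.600415 + 0.1·(-118.953119) = -21.495727
y(1.4) ≈ -21.4957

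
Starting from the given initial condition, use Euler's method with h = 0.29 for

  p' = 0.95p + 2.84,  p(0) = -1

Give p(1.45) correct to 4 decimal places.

3.7270

Euler: p_{n+1} = p_n + h·f(s_n, p_n).
s=0.000000, p=-1.000000: f=1.890000 → p ← -1.000000 + 0.29·1.890000 = -0.451900
s=0.290000, p=-0.451900: f=2.410695 → p ← -0.451900 + 0.29·2.410695 = 0.247202
s=0.580000, p=0.247202: f=3.074841 → p ← 0.247202 + 0.29·3.074841 = 1.138906
s=0.870000, p=1.138906: f=3.921960 → p ← 1.138906 + 0.29·3.921960 = 2.276274
s=1.160000, p=2.276274: f=5.002460 → p ← 2.276274 + 0.29·5.002460 = 3.726988
p(1.45) ≈ 3.7270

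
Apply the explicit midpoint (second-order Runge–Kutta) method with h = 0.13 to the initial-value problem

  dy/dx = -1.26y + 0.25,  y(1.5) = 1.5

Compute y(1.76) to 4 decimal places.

Midpoint: k1 = f(x_n, y_n); k2 = f(x_n + h/2, y_n + (h/2)·k1); y_{n+1} = y_n + h·k2.
x=1.500000, y=1.500000:
  k1 = f(1.500000, 1.500000) = -1.640000
  k2 = f(1.565000, 1.393400) = -1.505684
  y ← 1.500000 + 0.13·(-1.505684) = 1.304261
x=1.630000, y=1.304261:
  k1 = f(1.630000, 1.304261) = -1.393369
  k2 = f(1.695000, 1.213692) = -1.279252
  y ← 1.304261 + 0.13·(-1.279252) = 1.137958
y(1.76) ≈ 1.1380

1.1380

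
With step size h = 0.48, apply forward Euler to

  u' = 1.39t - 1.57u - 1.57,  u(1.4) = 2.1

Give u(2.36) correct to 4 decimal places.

0.6727

Euler: u_{n+1} = u_n + h·f(t_n, u_n).
t=1.400000, u=2.100000: f=-2.921000 → u ← 2.100000 + 0.48·(-2.921000) = 0.697920
t=1.880000, u=0.697920: f=-0.052534 → u ← 0.697920 + 0.48·(-0.052534) = 0.672703
u(2.36) ≈ 0.6727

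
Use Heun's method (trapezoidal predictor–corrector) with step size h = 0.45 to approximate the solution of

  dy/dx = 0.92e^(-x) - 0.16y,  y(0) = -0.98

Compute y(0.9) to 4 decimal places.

Heun: k1 = f(x_n, y_n); k2 = f(x_n + h, y_n + h·k1); y_{n+1} = y_n + (h/2)·(k1 + k2).
x=0.000000, y=-0.980000:
  k1 = f(0.000000, -0.980000) = 1.076800
  k2 = f(0.450000, -0.495440) = 0.665888
  y ← -0.980000 + (0.45/2)·(1.076800 + 0.665888) = -0.587895
x=0.450000, y=-0.587895:
  k1 = f(0.450000, -0.587895) = 0.680681
  k2 = f(0.900000, -0.281589) = 0.419098
  y ← -0.587895 + (0.45/2)·(0.680681 + 0.419098) = -0.340445
y(0.9) ≈ -0.3404

-0.3404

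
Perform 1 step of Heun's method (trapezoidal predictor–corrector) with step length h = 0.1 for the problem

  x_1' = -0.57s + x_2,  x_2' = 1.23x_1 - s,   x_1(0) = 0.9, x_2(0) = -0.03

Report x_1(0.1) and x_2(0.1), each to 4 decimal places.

0.8997, 0.0755

Heun on (x_1,x_2): k1 = f(s_n, state_n); k2 = f(s_n + h, state_n + h·k1); state_{n+1} = state_n + (h/2)·(k1 + k2).
0.000000: (0.900000, -0.030000)
  k1 = (-0.030000, 1.107000)
  predictor → (0.897000, 0.080700)
  k2 = (0.023700, 1.003310)
  → (0.899685, 0.075516)
(x_1(0.1), x_2(0.1)) ≈ (0.8997, 0.0755)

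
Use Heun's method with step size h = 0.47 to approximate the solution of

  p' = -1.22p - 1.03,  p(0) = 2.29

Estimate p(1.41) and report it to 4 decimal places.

Heun: k1 = f(t_n, p_n); k2 = f(t_n + h, p_n + h·k1); p_{n+1} = p_n + (h/2)·(k1 + k2).
t=0.000000, p=2.290000:
  k1 = f(0.000000, 2.290000) = -3.823800
  k2 = f(0.470000, 0.492814) = -1.631233
  p ← 2.290000 + (0.47/2)·(-3.823800 + (-1.631233)) = 1.008067
t=0.470000, p=1.008067:
  k1 = f(0.470000, 1.008067) = -2.259842
  k2 = f(0.940000, -0.054059) = -0.964049
  p ← 1.008067 + (0.47/2)·(-2.259842 + (-0.964049)) = 0.250453
t=0.940000, p=0.250453:
  k1 = f(0.940000, 0.250453) = -1.335553
  k2 = f(1.410000, -0.377257) = -0.569747
  p ← 0.250453 + (0.47/2)·(-1.335553 + (-0.569747)) = -0.197292
p(1.41) ≈ -0.1973

-0.1973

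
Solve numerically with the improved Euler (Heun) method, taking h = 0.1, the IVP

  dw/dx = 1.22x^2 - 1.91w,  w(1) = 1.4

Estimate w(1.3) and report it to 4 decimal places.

Heun: k1 = f(x_n, w_n); k2 = f(x_n + h, w_n + h·k1); w_{n+1} = w_n + (h/2)·(k1 + k2).
x=1.000000, w=1.400000:
  k1 = f(1.000000, 1.400000) = -1.454000
  k2 = f(1.100000, 1.254600) = -0.920086
  w ← 1.400000 + (0.1/2)·(-1.454000 + (-0.920086)) = 1.281296
x=1.100000, w=1.281296:
  k1 = f(1.100000, 1.281296) = -0.971075
  k2 = f(1.200000, 1.184188) = -0.505000
  w ← 1.281296 + (0.1/2)·(-0.971075 + (-0.505000)) = 1.207492
x=1.200000, w=1.207492:
  k1 = f(1.200000, 1.207492) = -0.549510
  k2 = f(1.300000, 1.152541) = -0.139553
  w ← 1.207492 + (0.1/2)·(-0.549510 + (-0.139553)) = 1.173039
w(1.3) ≈ 1.1730

1.1730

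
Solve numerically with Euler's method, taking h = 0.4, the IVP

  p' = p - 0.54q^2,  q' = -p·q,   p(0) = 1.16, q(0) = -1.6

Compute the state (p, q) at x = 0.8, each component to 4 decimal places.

1.3406, -0.4902

Euler on (p,q): p_{n+1} = p_n + h·p', q_{n+1} = q_n + h·q'.
0.000000: (1.160000, -1.600000); f=(-0.222400, 1.856000) → (1.071040, -0.857600)
0.400000: (1.071040, -0.857600); f=(0.673882, 0.918524) → (1.340593, -0.490190)
(p(0.8), q(0.8)) ≈ (1.3406, -0.4902)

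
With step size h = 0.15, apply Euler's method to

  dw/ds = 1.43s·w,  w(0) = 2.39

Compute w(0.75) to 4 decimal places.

3.2496

Euler: w_{n+1} = w_n + h·f(s_n, w_n).
s=0.000000, w=2.390000: f=0.000000 → w ← 2.390000 + 0.15·0.000000 = 2.390000
s=0.150000, w=2.390000: f=0.512655 → w ← 2.390000 + 0.15·0.512655 = 2.466898
s=0.300000, w=2.466898: f=1.058299 → w ← 2.466898 + 0.15·1.058299 = 2.625643
s=0.450000, w=2.625643: f=1.689601 → w ← 2.625643 + 0.15·1.689601 = 2.879083
s=0.600000, w=2.879083: f=2.470254 → w ← 2.879083 + 0.15·2.470254 = 3.249621
w(0.75) ≈ 3.2496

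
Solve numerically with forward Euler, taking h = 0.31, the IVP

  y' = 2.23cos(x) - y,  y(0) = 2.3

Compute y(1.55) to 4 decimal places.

Euler: y_{n+1} = y_n + h·f(x_n, y_n).
x=0.000000, y=2.300000: f=-0.070000 → y ← 2.300000 + 0.31·(-0.070000) = 2.278300
x=0.310000, y=2.278300: f=-0.154596 → y ← 2.278300 + 0.31·(-0.154596) = 2.230375
x=0.620000, y=2.230375: f=-0.415426 → y ← 2.230375 + 0.31·(-0.415426) = 2.101593
x=0.930000, y=2.101593: f=-0.768423 → y ← 2.101593 + 0.31·(-0.768423) = 1.863382
x=1.240000, y=1.863382: f=-1.139086 → y ← 1.863382 + 0.31·(-1.139086) = 1.510265
y(1.55) ≈ 1.5103

1.5103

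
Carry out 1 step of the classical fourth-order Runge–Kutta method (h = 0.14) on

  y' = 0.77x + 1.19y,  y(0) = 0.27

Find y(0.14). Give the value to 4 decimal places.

0.3269

RK4: k1 = f(x_n, y_n); k2 = f(x_n + h/2, y_n + (h/2)·k1); k3 = f(x_n + h/2, y_n + (h/2)·k2); k4 = f(x_n + h, y_n + h·k3); y_{n+1} = y_n + (h/6)·(k1 + 2k2 + 2k3 + k4).
x=0.000000, y=0.270000:
  k1 = f(0.000000, 0.270000) = 0.321300
  k2 = f(0.070000, 0.292491) = 0.401964
  k3 = f(0.070000, 0.298138) = 0.408684
  k4 = f(0.140000, 0.327216) = 0.497187
  y ← 0.270000 + (0.14/6)·(k1 + 2k2 + 2k3 + k4) = 0.326928
y(0.14) ≈ 0.3269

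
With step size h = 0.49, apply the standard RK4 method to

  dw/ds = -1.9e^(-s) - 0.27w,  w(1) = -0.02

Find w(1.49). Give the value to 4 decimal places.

RK4: k1 = f(s_n, w_n); k2 = f(s_n + h/2, w_n + (h/2)·k1); k3 = f(s_n + h/2, w_n + (h/2)·k2); k4 = f(s_n + h, w_n + h·k3); w_{n+1} = w_n + (h/6)·(k1 + 2k2 + 2k3 + k4).
s=1.000000, w=-0.020000:
  k1 = f(1.000000, -0.020000) = -0.693571
  k2 = f(1.245000, -0.189925) = -0.495808
  k3 = f(1.245000, -0.141473) = -0.508890
  k4 = f(1.490000, -0.269356) = -0.355482
  w ← -0.020000 + (0.49/6)·(k1 + 2k2 + 2k3 + k4) = -0.269773
w(1.49) ≈ -0.2698

-0.2698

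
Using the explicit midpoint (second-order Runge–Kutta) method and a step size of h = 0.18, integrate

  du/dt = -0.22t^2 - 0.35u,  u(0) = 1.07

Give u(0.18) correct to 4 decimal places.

Midpoint: k1 = f(t_n, u_n); k2 = f(t_n + h/2, u_n + (h/2)·k1); u_{n+1} = u_n + h·k2.
t=0.000000, u=1.070000:
  k1 = f(0.000000, 1.070000) = -0.374500
  k2 = f(0.090000, 1.036295) = -0.364485
  u ← 1.070000 + 0.18·(-0.364485) = 1.004393
u(0.18) ≈ 1.0044

1.0044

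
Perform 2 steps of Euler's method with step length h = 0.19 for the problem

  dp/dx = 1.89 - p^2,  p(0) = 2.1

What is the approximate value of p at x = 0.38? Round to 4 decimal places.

Euler: p_{n+1} = p_n + h·f(x_n, p_n).
x=0.000000, p=2.100000: f=-2.520000 → p ← 2.100000 + 0.19·(-2.520000) = 1.621200
x=0.190000, p=1.621200: f=-0.738289 → p ← 1.621200 + 0.19·(-0.738289) = 1.480925
p(0.38) ≈ 1.4809

1.4809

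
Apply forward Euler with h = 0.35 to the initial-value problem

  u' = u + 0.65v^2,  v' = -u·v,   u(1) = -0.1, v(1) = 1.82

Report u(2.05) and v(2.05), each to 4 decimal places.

2.7127, 0.6275

Euler on (u,v): u_{n+1} = u_n + h·u', v_{n+1} = v_n + h·v'.
1.000000: (-0.100000, 1.820000); f=(2.053060, 0.182000) → (0.618571, 1.883700)
1.350000: (0.618571, 1.883700); f=(2.924983, -1.165202) → (1.642315, 1.475879)
1.700000: (1.642315, 1.475879); f=(3.058158, -2.423859) → (2.712670, 0.627529)
(u(2.05), v(2.05)) ≈ (2.7127, 0.6275)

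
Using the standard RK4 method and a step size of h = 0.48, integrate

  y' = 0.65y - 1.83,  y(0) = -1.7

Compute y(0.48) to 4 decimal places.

-3.3532

RK4: k1 = f(t_n, y_n); k2 = f(t_n + h/2, y_n + (h/2)·k1); k3 = f(t_n + h/2, y_n + (h/2)·k2); k4 = f(t_n + h, y_n + h·k3); y_{n+1} = y_n + (h/6)·(k1 + 2k2 + 2k3 + k4).
t=0.000000, y=-1.700000:
  k1 = f(0.000000, -1.700000) = -2.935000
  k2 = f(0.240000, -2.404400) = -3.392860
  k3 = f(0.240000, -2.514286) = -3.464286
  k4 = f(0.480000, -3.362857) = -4.015857
  y ← -1.700000 + (0.48/6)·(k1 + 2k2 + 2k3 + k4) = -3.353212
y(0.48) ≈ -3.3532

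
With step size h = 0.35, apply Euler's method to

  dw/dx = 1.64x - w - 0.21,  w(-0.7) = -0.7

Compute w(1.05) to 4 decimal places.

0.1386

Euler: w_{n+1} = w_n + h·f(x_n, w_n).
x=-0.700000, w=-0.700000: f=-0.658000 → w ← -0.700000 + 0.35·(-0.658000) = -0.930300
x=-0.350000, w=-0.930300: f=0.146300 → w ← -0.930300 + 0.35·0.146300 = -0.879095
x=0.000000, w=-0.879095: f=0.669095 → w ← -0.879095 + 0.35·0.669095 = -0.644912
x=0.350000, w=-0.644912: f=1.008912 → w ← -0.644912 + 0.35·1.008912 = -0.291793
x=0.700000, w=-0.291793: f=1.229793 → w ← -0.291793 + 0.35·1.229793 = 0.138635
w(1.05) ≈ 0.1386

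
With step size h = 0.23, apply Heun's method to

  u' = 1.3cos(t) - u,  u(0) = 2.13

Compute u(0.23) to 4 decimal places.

Heun: k1 = f(t_n, u_n); k2 = f(t_n + h, u_n + h·k1); u_{n+1} = u_n + (h/2)·(k1 + k2).
t=0.000000, u=2.130000:
  k1 = f(0.000000, 2.130000) = -0.830000
  k2 = f(0.230000, 1.939100) = -0.673334
  u ← 2.130000 + (0.23/2)·(-0.830000 + (-0.673334)) = 1.957117
u(0.23) ≈ 1.9571

1.9571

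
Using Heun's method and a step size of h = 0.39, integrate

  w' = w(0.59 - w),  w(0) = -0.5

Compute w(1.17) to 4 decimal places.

-3.5341

Heun: k1 = f(s_n, w_n); k2 = f(s_n + h, w_n + h·k1); w_{n+1} = w_n + (h/2)·(k1 + k2).
s=0.000000, w=-0.500000:
  k1 = f(0.000000, -0.500000) = -0.545000
  k2 = f(0.390000, -0.712550) = -0.928132
  w ← -0.500000 + (0.39/2)·(-0.545000 + (-0.928132)) = -0.787261
s=0.390000, w=-0.787261:
  k1 = f(0.390000, -0.787261) = -1.084263
  k2 = f(0.780000, -1.210123) = -2.178372
  w ← -0.787261 + (0.39/2)·(-1.084263 + (-2.178372)) = -1.423475
s=0.780000, w=-1.423475:
  k1 = f(0.780000, -1.423475) = -2.866130
  k2 = f(1.170000, -2.541265) = -7.957375
  w ← -1.423475 + (0.39/2)·(-2.866130 + (-7.957375)) = -3.534058
w(1.17) ≈ -3.5341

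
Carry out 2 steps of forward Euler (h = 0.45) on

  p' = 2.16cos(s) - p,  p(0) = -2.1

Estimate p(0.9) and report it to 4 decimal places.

0.7746

Euler: p_{n+1} = p_n + h·f(s_n, p_n).
s=0.000000, p=-2.100000: f=4.260000 → p ← -2.100000 + 0.45·4.260000 = -0.183000
s=0.450000, p=-0.183000: f=2.127966 → p ← -0.183000 + 0.45·2.127966 = 0.774585
p(0.9) ≈ 0.7746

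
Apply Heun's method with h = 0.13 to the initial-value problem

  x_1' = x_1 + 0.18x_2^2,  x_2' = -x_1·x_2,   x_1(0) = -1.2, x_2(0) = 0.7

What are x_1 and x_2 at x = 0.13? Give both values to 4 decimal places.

-1.3520, 0.8253

Heun on (x_1,x_2): k1 = f(x_n, state_n); k2 = f(x_n + h, state_n + h·k1); state_{n+1} = state_n + (h/2)·(k1 + k2).
0.000000: (-1.200000, 0.700000)
  k1 = (-1.111800, 0.840000)
  predictor → (-1.344534, 0.809200)
  k2 = (-1.226669, 1.087997)
  → (-1.352000, 0.825320)
(x_1(0.13), x_2(0.13)) ≈ (-1.3520, 0.8253)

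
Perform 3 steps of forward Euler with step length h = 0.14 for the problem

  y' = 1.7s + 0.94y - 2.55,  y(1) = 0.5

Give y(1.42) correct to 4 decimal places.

0.4228

Euler: y_{n+1} = y_n + h·f(s_n, y_n).
s=1.000000, y=0.500000: f=-0.380000 → y ← 0.500000 + 0.14·(-0.380000) = 0.446800
s=1.140000, y=0.446800: f=-0.192008 → y ← 0.446800 + 0.14·(-0.192008) = 0.419919
s=1.280000, y=0.419919: f=0.020724 → y ← 0.419919 + 0.14·0.020724 = 0.422820
y(1.42) ≈ 0.4228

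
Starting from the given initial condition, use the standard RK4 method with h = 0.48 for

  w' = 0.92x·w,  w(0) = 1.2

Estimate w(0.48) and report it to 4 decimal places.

RK4: k1 = f(x_n, w_n); k2 = f(x_n + h/2, w_n + (h/2)·k1); k3 = f(x_n + h/2, w_n + (h/2)·k2); k4 = f(x_n + h, w_n + h·k3); w_{n+1} = w_n + (h/6)·(k1 + 2k2 + 2k3 + k4).
x=0.000000, w=1.200000:
  k1 = f(0.000000, 1.200000) = 0.000000
  k2 = f(0.240000, 1.200000) = 0.264960
  k3 = f(0.240000, 1.263590) = 0.279001
  k4 = f(0.480000, 1.333920) = 0.589059
  w ← 1.200000 + (0.48/6)·(k1 + 2k2 + 2k3 + k4) = 1.334158
w(0.48) ≈ 1.3342

1.3342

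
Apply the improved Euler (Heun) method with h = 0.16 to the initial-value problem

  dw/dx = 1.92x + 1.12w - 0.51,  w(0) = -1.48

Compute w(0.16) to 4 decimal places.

Heun: k1 = f(x_n, w_n); k2 = f(x_n + h, w_n + h·k1); w_{n+1} = w_n + (h/2)·(k1 + k2).
x=0.000000, w=-1.480000:
  k1 = f(0.000000, -1.480000) = -2.167600
  k2 = f(0.160000, -1.826816) = -2.248834
  w ← -1.480000 + (0.16/2)·(-2.167600 + (-2.248834)) = -1.833315
w(0.16) ≈ -1.8333

-1.8333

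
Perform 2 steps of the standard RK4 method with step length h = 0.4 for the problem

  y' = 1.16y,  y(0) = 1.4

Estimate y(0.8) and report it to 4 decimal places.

RK4: k1 = f(t_n, y_n); k2 = f(t_n + h/2, y_n + (h/2)·k1); k3 = f(t_n + h/2, y_n + (h/2)·k2); k4 = f(t_n + h, y_n + h·k3); y_{n+1} = y_n + (h/6)·(k1 + 2k2 + 2k3 + k4).
t=0.000000, y=1.400000:
  k1 = f(0.000000, 1.400000) = 1.624000
  k2 = f(0.200000, 1.724800) = 2.000768
  k3 = f(0.200000, 1.800154) = 2.088178
  k4 = f(0.400000, 2.235271) = 2.592915
  y ← 1.400000 + (0.4/6)·(k1 + 2k2 + 2k3 + k4) = 2.226320
t=0.400000, y=2.226320:
  k1 = f(0.400000, 2.226320) = 2.582532
  k2 = f(0.600000, 2.742827) = 3.181679
  k3 = f(0.600000, 2.862656) = 3.320681
  k4 = f(0.800000, 3.554593) = 4.123328
  y ← 2.226320 + (0.4/6)·(k1 + 2k2 + 2k3 + k4) = 3.540359
y(0.8) ≈ 3.5404

3.5404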